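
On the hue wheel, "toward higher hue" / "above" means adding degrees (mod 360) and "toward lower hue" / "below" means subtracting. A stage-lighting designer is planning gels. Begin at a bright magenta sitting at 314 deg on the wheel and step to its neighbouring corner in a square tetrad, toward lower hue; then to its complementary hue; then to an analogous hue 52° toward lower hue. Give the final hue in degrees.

352°

314 − 90 = 224°   (square ↓)
224 + 180 = 404 → 404 − 360 = 44°   (complement)
44 − 52 = -8 → -8 + 360 = 352°   (analog 52° ↓)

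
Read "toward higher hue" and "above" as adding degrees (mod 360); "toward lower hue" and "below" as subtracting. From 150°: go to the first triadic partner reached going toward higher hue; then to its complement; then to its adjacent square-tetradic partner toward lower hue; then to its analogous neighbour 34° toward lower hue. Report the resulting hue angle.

triadic ↑ +120°: 150 + 120 = 270°
complement +180°: 270 + 180 = 450 → 450 − 360 = 90°
square ↓ −90°: 90 − 90 = 0°
analog 34° ↓ −34°: 0 − 34 = -34 → -34 + 360 = 326°

326°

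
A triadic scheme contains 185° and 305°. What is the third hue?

A triad spaces three hues 120° apart.
The full set is {65°, 185°, 305°}.

65°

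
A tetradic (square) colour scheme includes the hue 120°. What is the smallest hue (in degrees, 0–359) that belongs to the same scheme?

A square tetradic scheme places four hues every 90°.
The full set through 120° is {30°, 120°, 210°, 300°}.

30°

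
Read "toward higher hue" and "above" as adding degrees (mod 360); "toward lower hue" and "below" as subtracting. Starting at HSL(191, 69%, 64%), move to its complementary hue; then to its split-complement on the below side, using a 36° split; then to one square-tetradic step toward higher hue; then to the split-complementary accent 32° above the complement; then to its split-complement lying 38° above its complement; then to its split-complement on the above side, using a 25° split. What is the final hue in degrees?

160°

+180° (complement): 191 + 180 = 371 → 371 − 360 = 11°
+144° (split-comp 36° ↓): 11 + 144 = 155°
+90° (square ↑): 155 + 90 = 245°
+212° (split-comp 32° ↑): 245 + 212 = 457 → 457 − 360 = 97°
+218° (split-comp 38° ↑): 97 + 218 = 315°
+205° (split-comp 25° ↑): 315 + 205 = 520 → 520 − 360 = 160°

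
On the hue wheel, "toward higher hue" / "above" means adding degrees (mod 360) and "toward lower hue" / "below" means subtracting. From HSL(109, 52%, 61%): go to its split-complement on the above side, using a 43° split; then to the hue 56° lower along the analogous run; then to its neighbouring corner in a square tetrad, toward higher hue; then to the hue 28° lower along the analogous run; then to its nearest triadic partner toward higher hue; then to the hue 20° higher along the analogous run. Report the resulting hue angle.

118°

split-comp 43° ↑ +223°: 109 + 223 = 332°
analog 56° ↓ −56°: 332 − 56 = 276°
square ↑ +90°: 276 + 90 = 366 → 366 − 360 = 6°
analog 28° ↓ −28°: 6 − 28 = -22 → -22 + 360 = 338°
triadic ↑ +120°: 338 + 120 = 458 → 458 − 360 = 98°
analog 20° ↑ +20°: 98 + 20 = 118°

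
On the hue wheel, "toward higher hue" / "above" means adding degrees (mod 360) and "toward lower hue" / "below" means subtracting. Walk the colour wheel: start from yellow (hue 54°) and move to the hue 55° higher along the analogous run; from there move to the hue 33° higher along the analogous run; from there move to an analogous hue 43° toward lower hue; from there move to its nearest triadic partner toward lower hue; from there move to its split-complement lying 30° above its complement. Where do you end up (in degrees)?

189°

analog 55° ↑ +55°: 54 + 55 = 109°
analog 33° ↑ +33°: 109 + 33 = 142°
analog 43° ↓ −43°: 142 − 43 = 99°
triadic ↓ −120°: 99 − 120 = -21 → -21 + 360 = 339°
split-comp 30° ↑ +210°: 339 + 210 = 549 → 549 − 360 = 189°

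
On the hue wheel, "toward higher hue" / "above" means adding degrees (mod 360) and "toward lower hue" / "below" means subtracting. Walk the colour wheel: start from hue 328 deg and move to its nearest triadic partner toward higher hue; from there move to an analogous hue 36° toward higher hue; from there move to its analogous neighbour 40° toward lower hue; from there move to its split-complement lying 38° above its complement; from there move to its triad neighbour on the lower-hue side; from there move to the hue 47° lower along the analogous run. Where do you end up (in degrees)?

135°

triadic ↑ +120°: 328 + 120 = 448 → 448 − 360 = 88°
analog 36° ↑ +36°: 88 + 36 = 124°
analog 40° ↓ −40°: 124 − 40 = 84°
split-comp 38° ↑ +218°: 84 + 218 = 302°
triadic ↓ −120°: 302 − 120 = 182°
analog 47° ↓ −47°: 182 − 47 = 135°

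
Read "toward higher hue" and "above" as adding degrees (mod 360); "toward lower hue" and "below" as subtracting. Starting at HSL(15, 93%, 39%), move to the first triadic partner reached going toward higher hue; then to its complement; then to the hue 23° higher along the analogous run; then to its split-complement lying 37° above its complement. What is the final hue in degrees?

+120° (triadic ↑): 15 + 120 = 135°
+180° (complement): 135 + 180 = 315°
+23° (analog 23° ↑): 315 + 23 = 338°
+217° (split-comp 37° ↑): 338 + 217 = 555 → 555 − 360 = 195°

195°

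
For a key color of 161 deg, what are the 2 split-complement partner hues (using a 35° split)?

Split-complementary hues sit 35° either side of the complement.
Complement of 161 deg: 161 + 180 = 341°
341 − 35 = 306°
341 + 35 = 376 → 376 − 360 = 16°

306° and 16°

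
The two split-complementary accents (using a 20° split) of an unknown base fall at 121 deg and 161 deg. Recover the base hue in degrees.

The accents sit 20° either side of the complement, so the complement is their short-arc midpoint on the wheel.
Short-arc midpoint of 121° and 161°: 141°.
Base is 180° from the complement: 141 − 180 = -39 → -39 + 360 = 321°

321°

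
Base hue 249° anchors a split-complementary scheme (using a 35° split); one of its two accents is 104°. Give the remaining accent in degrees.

Split-complementary hues sit 35° either side of the complement.
Complement of the base 249°: 249 + 180 = 429 → 429 − 360 = 69°
The given accent 104° is 35° one side of 69°; the other accent sits 35° the other side: 69 − 35 = 34°

34°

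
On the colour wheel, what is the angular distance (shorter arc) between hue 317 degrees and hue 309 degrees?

|317 − 309| = 8.
8 ≤ 180, so the shorter arc is 8°.

8°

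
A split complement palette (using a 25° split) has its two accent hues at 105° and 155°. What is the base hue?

The accents sit 25° either side of the complement, so the complement is their short-arc midpoint on the wheel.
Short-arc midpoint of 105° and 155°: 130°.
Base is 180° from the complement: 130 − 180 = -50 → -50 + 360 = 310°

310°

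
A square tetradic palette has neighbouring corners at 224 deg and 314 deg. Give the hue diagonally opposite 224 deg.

44°

A square tetradic scheme places four hues 90° apart; opposite corners are 180° apart.
224 + 180 = 404 → 404 − 360 = 44°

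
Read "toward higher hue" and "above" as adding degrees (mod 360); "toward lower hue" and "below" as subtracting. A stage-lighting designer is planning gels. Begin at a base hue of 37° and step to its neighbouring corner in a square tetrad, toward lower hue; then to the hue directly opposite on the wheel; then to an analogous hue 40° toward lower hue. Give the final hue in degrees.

−90° (square ↓): 37 − 90 = -53 → -53 + 360 = 307°
+180° (complement): 307 + 180 = 487 → 487 − 360 = 127°
−40° (analog 40° ↓): 127 − 40 = 87°

87°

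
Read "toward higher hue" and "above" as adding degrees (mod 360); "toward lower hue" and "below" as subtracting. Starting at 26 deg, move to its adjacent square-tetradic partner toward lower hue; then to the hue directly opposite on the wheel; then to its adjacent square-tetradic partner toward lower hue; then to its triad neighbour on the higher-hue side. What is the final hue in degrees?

146°

26 − 90 = -64 → -64 + 360 = 296°   (square ↓)
296 + 180 = 476 → 476 − 360 = 116°   (complement)
116 − 90 = 26°   (square ↓)
26 + 120 = 146°   (triadic ↑)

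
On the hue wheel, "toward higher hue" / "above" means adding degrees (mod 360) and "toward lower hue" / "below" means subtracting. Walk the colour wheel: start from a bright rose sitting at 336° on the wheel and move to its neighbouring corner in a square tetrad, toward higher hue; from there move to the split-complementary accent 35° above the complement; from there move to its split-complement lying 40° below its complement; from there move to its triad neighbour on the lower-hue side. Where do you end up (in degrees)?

301°

square ↑ +90°: 336 + 90 = 426 → 426 − 360 = 66°
split-comp 35° ↑ +215°: 66 + 215 = 281°
split-comp 40° ↓ +140°: 281 + 140 = 421 → 421 − 360 = 61°
triadic ↓ −120°: 61 − 120 = -59 → -59 + 360 = 301°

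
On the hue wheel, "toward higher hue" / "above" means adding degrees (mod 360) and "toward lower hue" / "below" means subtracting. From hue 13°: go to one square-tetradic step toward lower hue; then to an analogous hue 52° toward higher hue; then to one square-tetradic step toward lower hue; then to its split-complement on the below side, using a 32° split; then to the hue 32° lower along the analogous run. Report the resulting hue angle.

−90° (square ↓): 13 − 90 = -77 → -77 + 360 = 283°
+52° (analog 52° ↑): 283 + 52 = 335°
−90° (square ↓): 335 − 90 = 245°
+148° (split-comp 32° ↓): 245 + 148 = 393 → 393 − 360 = 33°
−32° (analog 32° ↓): 33 − 32 = 1°

1°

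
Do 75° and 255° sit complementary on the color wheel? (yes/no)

yes

Angular distance: |75 − 255| = 180 = 180°.
Complementary requires 180°.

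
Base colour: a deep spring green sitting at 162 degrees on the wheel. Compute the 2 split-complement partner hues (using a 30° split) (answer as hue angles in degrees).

312° and 12°

Split-complementary hues sit 30° either side of the complement.
Complement of 162 degrees: 162 + 180 = 342°
342 − 30 = 312°
342 + 30 = 372 → 372 − 360 = 12°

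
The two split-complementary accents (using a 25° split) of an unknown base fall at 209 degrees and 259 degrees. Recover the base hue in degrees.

54°

The accents sit 25° either side of the complement, so the complement is their short-arc midpoint on the wheel.
Short-arc midpoint of 209° and 259°: 234°.
Base is 180° from the complement: 234 − 180 = 54°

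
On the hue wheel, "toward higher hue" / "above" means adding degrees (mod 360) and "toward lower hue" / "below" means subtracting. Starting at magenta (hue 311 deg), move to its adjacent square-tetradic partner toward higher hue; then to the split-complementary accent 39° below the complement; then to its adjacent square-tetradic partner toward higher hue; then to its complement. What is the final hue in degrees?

+90° (square ↑): 311 + 90 = 401 → 401 − 360 = 41°
+141° (split-comp 39° ↓): 41 + 141 = 182°
+90° (square ↑): 182 + 90 = 272°
+180° (complement): 272 + 180 = 452 → 452 − 360 = 92°

92°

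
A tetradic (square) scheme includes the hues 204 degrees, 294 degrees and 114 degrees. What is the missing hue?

24°

A square tetradic scheme places four hues every 90°.
The full set through 114° is {24°, 114°, 204°, 294°}.
Given {114°, 204°, 294°}, the missing hue is 24°.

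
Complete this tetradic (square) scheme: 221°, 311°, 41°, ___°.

131°

A square tetradic scheme places four hues every 90°.
The full set through 41° is {41°, 131°, 221°, 311°}.
Given {41°, 221°, 311°}, the missing hue is 131°.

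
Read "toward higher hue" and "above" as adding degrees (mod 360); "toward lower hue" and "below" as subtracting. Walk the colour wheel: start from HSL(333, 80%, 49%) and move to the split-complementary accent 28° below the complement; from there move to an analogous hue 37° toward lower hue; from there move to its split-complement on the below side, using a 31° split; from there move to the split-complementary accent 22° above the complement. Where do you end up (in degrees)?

79°

333 + 152 = 485 → 485 − 360 = 125°   (split-comp 28° ↓)
125 − 37 = 88°   (analog 37° ↓)
88 + 149 = 237°   (split-comp 31° ↓)
237 + 202 = 439 → 439 − 360 = 79°   (split-comp 22° ↑)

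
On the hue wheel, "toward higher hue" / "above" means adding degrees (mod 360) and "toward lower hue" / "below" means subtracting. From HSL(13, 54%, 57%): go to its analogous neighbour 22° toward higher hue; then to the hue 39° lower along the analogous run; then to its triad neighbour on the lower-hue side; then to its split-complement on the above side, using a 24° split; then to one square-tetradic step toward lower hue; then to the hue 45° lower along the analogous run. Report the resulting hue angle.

305°

+22° (analog 22° ↑): 13 + 22 = 35°
−39° (analog 39° ↓): 35 − 39 = -4 → -4 + 360 = 356°
−120° (triadic ↓): 356 − 120 = 236°
+204° (split-comp 24° ↑): 236 + 204 = 440 → 440 − 360 = 80°
−90° (square ↓): 80 − 90 = -10 → -10 + 360 = 350°
−45° (analog 45° ↓): 350 − 45 = 305°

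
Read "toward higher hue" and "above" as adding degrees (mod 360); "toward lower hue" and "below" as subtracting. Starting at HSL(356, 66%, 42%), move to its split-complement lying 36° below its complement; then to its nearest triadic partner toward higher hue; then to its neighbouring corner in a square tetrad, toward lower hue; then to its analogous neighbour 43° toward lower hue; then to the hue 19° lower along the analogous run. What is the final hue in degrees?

split-comp 36° ↓ +144°: 356 + 144 = 500 → 500 − 360 = 140°
triadic ↑ +120°: 140 + 120 = 260°
square ↓ −90°: 260 − 90 = 170°
analog 43° ↓ −43°: 170 − 43 = 127°
analog 19° ↓ −19°: 127 − 19 = 108°

108°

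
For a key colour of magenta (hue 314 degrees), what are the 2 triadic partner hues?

A triad places three hues 120° apart.
314 + 120 = 434 → 434 − 360 = 74°
314 + 240 = 554 → 554 − 360 = 194°

74° and 194°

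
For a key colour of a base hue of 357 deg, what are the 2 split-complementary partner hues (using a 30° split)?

Split-complementary hues sit 30° either side of the complement.
Complement of 357 deg: 357 + 180 = 537 → 537 − 360 = 177°
177 − 30 = 147°
177 + 30 = 207°

147° and 207°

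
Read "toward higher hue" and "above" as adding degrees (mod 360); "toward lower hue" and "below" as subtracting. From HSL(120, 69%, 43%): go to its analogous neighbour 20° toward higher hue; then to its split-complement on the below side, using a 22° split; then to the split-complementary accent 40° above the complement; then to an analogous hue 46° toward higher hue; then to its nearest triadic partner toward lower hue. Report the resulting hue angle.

120 + 20 = 140°   (analog 20° ↑)
140 + 158 = 298°   (split-comp 22° ↓)
298 + 220 = 518 → 518 − 360 = 158°   (split-comp 40° ↑)
158 + 46 = 204°   (analog 46° ↑)
204 − 120 = 84°   (triadic ↓)

84°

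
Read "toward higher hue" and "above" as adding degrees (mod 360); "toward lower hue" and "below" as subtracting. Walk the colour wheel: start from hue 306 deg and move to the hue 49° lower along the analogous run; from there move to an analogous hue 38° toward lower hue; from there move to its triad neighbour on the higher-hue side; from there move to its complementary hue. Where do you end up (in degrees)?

159°

306 − 49 = 257°   (analog 49° ↓)
257 − 38 = 219°   (analog 38° ↓)
219 + 120 = 339°   (triadic ↑)
339 + 180 = 519 → 519 − 360 = 159°   (complement)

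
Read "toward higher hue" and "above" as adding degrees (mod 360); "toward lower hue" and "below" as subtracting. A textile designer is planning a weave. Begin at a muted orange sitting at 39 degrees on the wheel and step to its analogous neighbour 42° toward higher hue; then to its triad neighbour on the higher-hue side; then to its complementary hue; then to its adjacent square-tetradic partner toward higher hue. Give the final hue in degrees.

111°

analog 42° ↑ +42°: 39 + 42 = 81°
triadic ↑ +120°: 81 + 120 = 201°
complement +180°: 201 + 180 = 381 → 381 − 360 = 21°
square ↑ +90°: 21 + 90 = 111°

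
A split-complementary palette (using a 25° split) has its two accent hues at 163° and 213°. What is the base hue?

8°

The accents sit 25° either side of the complement, so the complement is their short-arc midpoint on the wheel.
Short-arc midpoint of 163° and 213°: 188°.
Base is 180° from the complement: 188 − 180 = 8°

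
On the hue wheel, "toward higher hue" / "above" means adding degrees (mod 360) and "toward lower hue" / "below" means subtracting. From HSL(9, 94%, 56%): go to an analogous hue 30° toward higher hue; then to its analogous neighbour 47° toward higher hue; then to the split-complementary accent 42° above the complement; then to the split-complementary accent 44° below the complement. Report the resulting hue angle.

84°

+30° (analog 30° ↑): 9 + 30 = 39°
+47° (analog 47° ↑): 39 + 47 = 86°
+222° (split-comp 42° ↑): 86 + 222 = 308°
+136° (split-comp 44° ↓): 308 + 136 = 444 → 444 − 360 = 84°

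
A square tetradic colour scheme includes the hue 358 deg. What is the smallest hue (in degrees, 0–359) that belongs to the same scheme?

88°

A square tetradic scheme places four hues every 90°.
The full set through 358° is {88°, 178°, 268°, 358°}.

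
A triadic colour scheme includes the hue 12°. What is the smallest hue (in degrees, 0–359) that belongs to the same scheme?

A triad places three hues 120° apart.
The full set through 12° is {12°, 132°, 252°}.

12°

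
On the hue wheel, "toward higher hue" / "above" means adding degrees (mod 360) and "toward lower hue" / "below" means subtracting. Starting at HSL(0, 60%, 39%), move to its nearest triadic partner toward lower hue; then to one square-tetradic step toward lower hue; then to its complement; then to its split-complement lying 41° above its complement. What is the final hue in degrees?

−120° (triadic ↓): 0 − 120 = -120 → -120 + 360 = 240°
−90° (square ↓): 240 − 90 = 150°
+180° (complement): 150 + 180 = 330°
+221° (split-comp 41° ↑): 330 + 221 = 551 → 551 − 360 = 191°

191°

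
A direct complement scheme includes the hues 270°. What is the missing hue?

The complement sits 180° across the wheel.
The full set through 270° is {90°, 270°}.
Given {270°}, the missing hue is 90°.

90°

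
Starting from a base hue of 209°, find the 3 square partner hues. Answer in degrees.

299°, 29° and 119°

209 + 90 = 299°
209 + 180 = 389 → 389 − 360 = 29°
209 + 270 = 479 → 479 − 360 = 119°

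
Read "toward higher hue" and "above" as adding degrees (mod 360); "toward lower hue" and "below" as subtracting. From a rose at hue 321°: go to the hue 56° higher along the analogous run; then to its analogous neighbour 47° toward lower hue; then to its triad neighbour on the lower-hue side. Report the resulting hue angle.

analog 56° ↑ +56°: 321 + 56 = 377 → 377 − 360 = 17°
analog 47° ↓ −47°: 17 − 47 = -30 → -30 + 360 = 330°
triadic ↓ −120°: 330 − 120 = 210°

210°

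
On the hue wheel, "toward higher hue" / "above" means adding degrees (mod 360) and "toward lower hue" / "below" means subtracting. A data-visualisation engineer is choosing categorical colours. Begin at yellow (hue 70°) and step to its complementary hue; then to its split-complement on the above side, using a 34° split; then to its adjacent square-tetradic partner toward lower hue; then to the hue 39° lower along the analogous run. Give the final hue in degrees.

335°

+180° (complement): 70 + 180 = 250°
+214° (split-comp 34° ↑): 250 + 214 = 464 → 464 − 360 = 104°
−90° (square ↓): 104 − 90 = 14°
−39° (analog 39° ↓): 14 − 39 = -25 → -25 + 360 = 335°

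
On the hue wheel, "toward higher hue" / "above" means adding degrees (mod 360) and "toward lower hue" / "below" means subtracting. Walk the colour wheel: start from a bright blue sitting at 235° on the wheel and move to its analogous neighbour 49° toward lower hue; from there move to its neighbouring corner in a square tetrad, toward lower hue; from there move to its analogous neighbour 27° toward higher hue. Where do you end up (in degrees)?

−49° (analog 49° ↓): 235 − 49 = 186°
−90° (square ↓): 186 − 90 = 96°
+27° (analog 27° ↑): 96 + 27 = 123°

123°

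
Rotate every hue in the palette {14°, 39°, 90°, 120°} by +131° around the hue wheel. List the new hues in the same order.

14 + 131 = 145°
39 + 131 = 170°
90 + 131 = 221°
120 + 131 = 251°

145°, 170°, 221°, 251°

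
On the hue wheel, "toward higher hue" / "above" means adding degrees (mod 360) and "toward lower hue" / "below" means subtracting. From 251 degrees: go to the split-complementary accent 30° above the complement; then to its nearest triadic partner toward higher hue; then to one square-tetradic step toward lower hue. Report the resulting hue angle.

131°

+210° (split-comp 30° ↑): 251 + 210 = 461 → 461 − 360 = 101°
+120° (triadic ↑): 101 + 120 = 221°
−90° (square ↓): 221 − 90 = 131°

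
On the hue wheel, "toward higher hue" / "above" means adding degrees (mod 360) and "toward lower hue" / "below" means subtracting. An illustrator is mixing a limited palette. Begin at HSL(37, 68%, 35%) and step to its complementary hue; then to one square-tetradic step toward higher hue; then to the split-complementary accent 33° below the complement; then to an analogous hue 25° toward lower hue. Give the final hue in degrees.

69°

37 + 180 = 217°   (complement)
217 + 90 = 307°   (square ↑)
307 + 147 = 454 → 454 − 360 = 94°   (split-comp 33° ↓)
94 − 25 = 69°   (analog 25° ↓)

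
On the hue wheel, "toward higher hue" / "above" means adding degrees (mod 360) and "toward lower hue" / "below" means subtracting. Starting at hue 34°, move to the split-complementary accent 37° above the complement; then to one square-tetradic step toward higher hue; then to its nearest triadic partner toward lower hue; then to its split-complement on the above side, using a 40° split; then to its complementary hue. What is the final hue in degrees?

261°

split-comp 37° ↑ +217°: 34 + 217 = 251°
square ↑ +90°: 251 + 90 = 341°
triadic ↓ −120°: 341 − 120 = 221°
split-comp 40° ↑ +220°: 221 + 220 = 441 → 441 − 360 = 81°
complement +180°: 81 + 180 = 261°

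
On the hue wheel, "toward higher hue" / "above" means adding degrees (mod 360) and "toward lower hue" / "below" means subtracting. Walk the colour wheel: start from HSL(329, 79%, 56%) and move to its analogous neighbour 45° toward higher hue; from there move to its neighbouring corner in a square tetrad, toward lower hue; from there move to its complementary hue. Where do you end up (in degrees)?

104°

analog 45° ↑ +45°: 329 + 45 = 374 → 374 − 360 = 14°
square ↓ −90°: 14 − 90 = -76 → -76 + 360 = 284°
complement +180°: 284 + 180 = 464 → 464 − 360 = 104°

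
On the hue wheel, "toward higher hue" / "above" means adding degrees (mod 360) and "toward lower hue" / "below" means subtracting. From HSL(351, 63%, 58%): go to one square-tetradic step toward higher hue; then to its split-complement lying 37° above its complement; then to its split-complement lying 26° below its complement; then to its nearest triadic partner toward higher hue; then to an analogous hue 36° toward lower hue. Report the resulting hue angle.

351 + 90 = 441 → 441 − 360 = 81°   (square ↑)
81 + 217 = 298°   (split-comp 37° ↑)
298 + 154 = 452 → 452 − 360 = 92°   (split-comp 26° ↓)
92 + 120 = 212°   (triadic ↑)
212 − 36 = 176°   (analog 36° ↓)

176°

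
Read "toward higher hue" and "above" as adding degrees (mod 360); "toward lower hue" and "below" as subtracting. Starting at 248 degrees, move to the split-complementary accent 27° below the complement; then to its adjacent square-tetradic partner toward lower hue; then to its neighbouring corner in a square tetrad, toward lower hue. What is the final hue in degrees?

248 + 153 = 401 → 401 − 360 = 41°   (split-comp 27° ↓)
41 − 90 = -49 → -49 + 360 = 311°   (square ↓)
311 − 90 = 221°   (square ↓)

221°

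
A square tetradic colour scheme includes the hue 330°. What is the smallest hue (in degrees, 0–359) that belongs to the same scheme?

A square tetradic scheme places four hues every 90°.
The full set through 330° is {60°, 150°, 240°, 330°}.

60°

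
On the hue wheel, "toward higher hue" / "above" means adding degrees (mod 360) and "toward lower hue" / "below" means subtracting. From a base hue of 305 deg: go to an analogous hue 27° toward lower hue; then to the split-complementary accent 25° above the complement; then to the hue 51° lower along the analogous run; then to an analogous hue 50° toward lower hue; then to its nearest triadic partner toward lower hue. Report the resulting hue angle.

262°

analog 27° ↓ −27°: 305 − 27 = 278°
split-comp 25° ↑ +205°: 278 + 205 = 483 → 483 − 360 = 123°
analog 51° ↓ −51°: 123 − 51 = 72°
analog 50° ↓ −50°: 72 − 50 = 22°
triadic ↓ −120°: 22 − 120 = -98 → -98 + 360 = 262°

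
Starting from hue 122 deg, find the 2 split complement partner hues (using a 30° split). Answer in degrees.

Split-complementary hues sit 30° either side of the complement.
Complement of 122 deg: 122 + 180 = 302°
302 − 30 = 272°
302 + 30 = 332°

272° and 332°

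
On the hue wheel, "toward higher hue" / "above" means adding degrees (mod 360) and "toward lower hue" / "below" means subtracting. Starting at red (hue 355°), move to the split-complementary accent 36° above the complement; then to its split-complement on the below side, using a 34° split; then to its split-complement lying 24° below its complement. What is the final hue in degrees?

153°

split-comp 36° ↑ +216°: 355 + 216 = 571 → 571 − 360 = 211°
split-comp 34° ↓ +146°: 211 + 146 = 357°
split-comp 24° ↓ +156°: 357 + 156 = 513 → 513 − 360 = 153°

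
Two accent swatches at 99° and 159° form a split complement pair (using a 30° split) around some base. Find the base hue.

The accents sit 30° either side of the complement, so the complement is their short-arc midpoint on the wheel.
Short-arc midpoint of 99° and 159°: 129°.
Base is 180° from the complement: 129 − 180 = -51 → -51 + 360 = 309°

309°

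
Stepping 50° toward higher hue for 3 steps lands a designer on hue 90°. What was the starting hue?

300°

3 steps of 50° (toward higher hue) give a net shift of +150°.
Start = end − shift: 90 − 150 = -60 → -60 + 360 = 300°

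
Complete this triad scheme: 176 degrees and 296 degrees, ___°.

A triad places three hues 120° apart.
The full set through 176° is {56°, 176°, 296°}.
Given {176°, 296°}, the missing hue is 56°.

56°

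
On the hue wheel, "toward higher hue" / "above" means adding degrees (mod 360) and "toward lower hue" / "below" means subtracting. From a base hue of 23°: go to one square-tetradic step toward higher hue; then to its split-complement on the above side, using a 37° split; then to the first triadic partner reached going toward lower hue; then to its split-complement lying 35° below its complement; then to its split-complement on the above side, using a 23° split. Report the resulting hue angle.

198°

square ↑ +90°: 23 + 90 = 113°
split-comp 37° ↑ +217°: 113 + 217 = 330°
triadic ↓ −120°: 330 − 120 = 210°
split-comp 35° ↓ +145°: 210 + 145 = 355°
split-comp 23° ↑ +203°: 355 + 203 = 558 → 558 − 360 = 198°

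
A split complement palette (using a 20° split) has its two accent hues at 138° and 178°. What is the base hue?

338°

The accents sit 20° either side of the complement, so the complement is their short-arc midpoint on the wheel.
Short-arc midpoint of 138° and 178°: 158°.
Base is 180° from the complement: 158 − 180 = -22 → -22 + 360 = 338°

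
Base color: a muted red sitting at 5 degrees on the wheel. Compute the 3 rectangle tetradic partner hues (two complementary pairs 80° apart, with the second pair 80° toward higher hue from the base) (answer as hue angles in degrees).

85°, 185°, and 265°

5 + 80 = 85°
5 + 180 = 185°
5 + 260 = 265°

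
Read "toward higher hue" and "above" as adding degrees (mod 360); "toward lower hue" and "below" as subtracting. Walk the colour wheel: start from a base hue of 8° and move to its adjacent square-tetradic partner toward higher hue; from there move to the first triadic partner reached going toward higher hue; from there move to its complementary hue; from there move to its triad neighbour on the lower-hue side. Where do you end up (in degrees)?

+90° (square ↑): 8 + 90 = 98°
+120° (triadic ↑): 98 + 120 = 218°
+180° (complement): 218 + 180 = 398 → 398 − 360 = 38°
−120° (triadic ↓): 38 − 120 = -82 → -82 + 360 = 278°

278°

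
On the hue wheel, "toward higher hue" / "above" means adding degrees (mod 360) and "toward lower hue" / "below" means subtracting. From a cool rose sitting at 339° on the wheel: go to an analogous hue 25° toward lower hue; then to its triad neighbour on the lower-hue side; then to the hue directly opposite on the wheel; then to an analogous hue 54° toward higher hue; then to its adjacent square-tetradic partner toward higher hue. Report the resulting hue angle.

analog 25° ↓ −25°: 339 − 25 = 314°
triadic ↓ −120°: 314 − 120 = 194°
complement +180°: 194 + 180 = 374 → 374 − 360 = 14°
analog 54° ↑ +54°: 14 + 54 = 68°
square ↑ +90°: 68 + 90 = 158°

158°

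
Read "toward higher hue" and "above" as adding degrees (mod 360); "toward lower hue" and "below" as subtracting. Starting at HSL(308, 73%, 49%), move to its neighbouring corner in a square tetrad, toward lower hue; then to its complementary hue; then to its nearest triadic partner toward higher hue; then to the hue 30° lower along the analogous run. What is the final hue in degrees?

308 − 90 = 218°   (square ↓)
218 + 180 = 398 → 398 − 360 = 38°   (complement)
38 + 120 = 158°   (triadic ↑)
158 − 30 = 128°   (analog 30° ↓)

128°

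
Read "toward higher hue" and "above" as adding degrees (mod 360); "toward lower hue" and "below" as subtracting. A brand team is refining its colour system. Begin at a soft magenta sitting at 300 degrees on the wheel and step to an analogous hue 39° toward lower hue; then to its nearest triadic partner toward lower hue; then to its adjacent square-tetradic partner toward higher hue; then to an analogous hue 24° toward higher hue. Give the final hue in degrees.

analog 39° ↓ −39°: 300 − 39 = 261°
triadic ↓ −120°: 261 − 120 = 141°
square ↑ +90°: 141 + 90 = 231°
analog 24° ↑ +24°: 231 + 24 = 255°

255°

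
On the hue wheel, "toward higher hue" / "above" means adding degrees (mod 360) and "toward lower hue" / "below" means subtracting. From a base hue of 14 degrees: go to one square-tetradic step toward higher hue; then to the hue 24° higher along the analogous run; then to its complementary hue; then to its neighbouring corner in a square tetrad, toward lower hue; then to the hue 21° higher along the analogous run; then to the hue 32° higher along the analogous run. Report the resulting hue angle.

271°

14 + 90 = 104°   (square ↑)
104 + 24 = 128°   (analog 24° ↑)
128 + 180 = 308°   (complement)
308 − 90 = 218°   (square ↓)
218 + 21 = 239°   (analog 21° ↑)
239 + 32 = 271°   (analog 32° ↑)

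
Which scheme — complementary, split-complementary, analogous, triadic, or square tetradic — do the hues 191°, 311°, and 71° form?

triadic

Sort the hues: 71°, 191°, 311°.
Successive gaps around the wheel: 120°, 120°, 120°.
Three hues equally spaced 120° apart form a triad.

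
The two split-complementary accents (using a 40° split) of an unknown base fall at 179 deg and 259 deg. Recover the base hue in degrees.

The accents sit 40° either side of the complement, so the complement is their short-arc midpoint on the wheel.
Short-arc midpoint of 179° and 259°: 219°.
Base is 180° from the complement: 219 − 180 = 39°

39°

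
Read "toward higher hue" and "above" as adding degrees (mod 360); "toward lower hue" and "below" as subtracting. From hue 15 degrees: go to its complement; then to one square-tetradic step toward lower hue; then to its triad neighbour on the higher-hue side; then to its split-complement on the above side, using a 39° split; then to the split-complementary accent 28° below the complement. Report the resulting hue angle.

15 + 180 = 195°   (complement)
195 − 90 = 105°   (square ↓)
105 + 120 = 225°   (triadic ↑)
225 + 219 = 444 → 444 − 360 = 84°   (split-comp 39° ↑)
84 + 152 = 236°   (split-comp 28° ↓)

236°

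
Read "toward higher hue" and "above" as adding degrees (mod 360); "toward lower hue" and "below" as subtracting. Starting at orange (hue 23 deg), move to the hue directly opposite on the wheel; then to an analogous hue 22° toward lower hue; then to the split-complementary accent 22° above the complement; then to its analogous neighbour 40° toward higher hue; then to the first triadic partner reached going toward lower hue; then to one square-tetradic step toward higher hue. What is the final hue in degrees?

33°

23 + 180 = 203°   (complement)
203 − 22 = 181°   (analog 22° ↓)
181 + 202 = 383 → 383 − 360 = 23°   (split-comp 22° ↑)
23 + 40 = 63°   (analog 40° ↑)
63 − 120 = -57 → -57 + 360 = 303°   (triadic ↓)
303 + 90 = 393 → 393 − 360 = 33°   (square ↑)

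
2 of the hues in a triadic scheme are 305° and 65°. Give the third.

A triad places three hues 120° apart.
The full set through 65° is {65°, 185°, 305°}.
Given {65°, 305°}, the missing hue is 185°.

185°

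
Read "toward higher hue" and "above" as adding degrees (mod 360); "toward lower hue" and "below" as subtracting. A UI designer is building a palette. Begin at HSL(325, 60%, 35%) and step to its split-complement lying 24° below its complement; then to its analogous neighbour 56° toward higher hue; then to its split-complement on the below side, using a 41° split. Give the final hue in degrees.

+156° (split-comp 24° ↓): 325 + 156 = 481 → 481 − 360 = 121°
+56° (analog 56° ↑): 121 + 56 = 177°
+139° (split-comp 41° ↓): 177 + 139 = 316°

316°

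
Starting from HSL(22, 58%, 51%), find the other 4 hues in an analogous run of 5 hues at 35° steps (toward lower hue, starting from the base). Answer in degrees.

Analogous hues sit every 35° along the wheel.
22 − 35 = -13 → -13 + 360 = 347°
22 − 70 = -48 → -48 + 360 = 312°
22 − 105 = -83 → -83 + 360 = 277°
22 − 140 = -118 → -118 + 360 = 242°

347°, 312°, 277°, 242°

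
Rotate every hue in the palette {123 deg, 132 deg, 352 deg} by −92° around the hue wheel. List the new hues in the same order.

123 − 92 = 31°
132 − 92 = 40°
352 − 92 = 260°

31°, 40°, 260°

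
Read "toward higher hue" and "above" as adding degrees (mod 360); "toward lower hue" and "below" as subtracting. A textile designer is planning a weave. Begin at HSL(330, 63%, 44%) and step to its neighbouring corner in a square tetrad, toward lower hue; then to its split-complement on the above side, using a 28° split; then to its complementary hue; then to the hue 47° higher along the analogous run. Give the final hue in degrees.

−90° (square ↓): 330 − 90 = 240°
+208° (split-comp 28° ↑): 240 + 208 = 448 → 448 − 360 = 88°
+180° (complement): 88 + 180 = 268°
+47° (analog 47° ↑): 268 + 47 = 315°

315°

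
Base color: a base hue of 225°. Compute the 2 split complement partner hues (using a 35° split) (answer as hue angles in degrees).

Complement of 225°: 225 + 180 = 405 → 405 − 360 = 45°
45 − 35 = 10°
45 + 35 = 80°

10° and 80°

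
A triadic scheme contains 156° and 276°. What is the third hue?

36°

A triad spaces three hues 120° apart.
The full set is {36°, 156°, 276°}.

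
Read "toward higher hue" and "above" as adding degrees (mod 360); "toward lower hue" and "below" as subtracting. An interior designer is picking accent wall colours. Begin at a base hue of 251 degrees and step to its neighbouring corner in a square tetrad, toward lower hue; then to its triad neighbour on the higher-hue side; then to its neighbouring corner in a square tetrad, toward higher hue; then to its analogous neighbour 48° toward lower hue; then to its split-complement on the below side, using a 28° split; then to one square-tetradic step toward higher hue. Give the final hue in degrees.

205°

−90° (square ↓): 251 − 90 = 161°
+120° (triadic ↑): 161 + 120 = 281°
+90° (square ↑): 281 + 90 = 371 → 371 − 360 = 11°
−48° (analog 48° ↓): 11 − 48 = -37 → -37 + 360 = 323°
+152° (split-comp 28° ↓): 323 + 152 = 475 → 475 − 360 = 115°
+90° (square ↑): 115 + 90 = 205°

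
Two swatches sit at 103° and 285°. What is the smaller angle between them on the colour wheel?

|103 − 285| = 182.
The shorter arc is 360 − 182 = 178°.

178°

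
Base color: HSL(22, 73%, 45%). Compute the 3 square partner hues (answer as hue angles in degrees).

112°, 202°, and 292°

A square tetradic scheme places four hues every 90°.
22 + 90 = 112°
22 + 180 = 202°
22 + 270 = 292°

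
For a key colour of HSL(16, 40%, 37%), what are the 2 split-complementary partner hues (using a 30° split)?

Split-complementary hues sit 30° either side of the complement.
Complement of 16°: 16 + 180 = 196°
196 − 30 = 166°
196 + 30 = 226°

166° and 226°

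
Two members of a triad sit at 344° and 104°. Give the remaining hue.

A triad spaces three hues 120° apart.
The full set is {104°, 224°, 344°}.

224°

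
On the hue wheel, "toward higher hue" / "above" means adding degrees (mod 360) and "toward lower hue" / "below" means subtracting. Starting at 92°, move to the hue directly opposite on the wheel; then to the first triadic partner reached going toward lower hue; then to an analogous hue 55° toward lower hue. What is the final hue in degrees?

97°

92 + 180 = 272°   (complement)
272 − 120 = 152°   (triadic ↓)
152 − 55 = 97°   (analog 55° ↓)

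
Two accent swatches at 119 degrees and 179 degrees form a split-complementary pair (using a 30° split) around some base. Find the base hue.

The accents sit 30° either side of the complement, so the complement is their short-arc midpoint on the wheel.
Short-arc midpoint of 119° and 179°: 149°.
Base is 180° from the complement: 149 − 180 = -31 → -31 + 360 = 329°

329°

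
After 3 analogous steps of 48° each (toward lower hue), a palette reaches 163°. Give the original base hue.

3 steps of 48° (toward lower hue) give a net shift of −144°.
Start = end − shift: 163 + 144 = 307°

307°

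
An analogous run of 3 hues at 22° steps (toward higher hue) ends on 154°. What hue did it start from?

2 steps of 22° (toward higher hue) give a net shift of +44°.
Start = end − shift: 154 − 44 = 110°

110°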